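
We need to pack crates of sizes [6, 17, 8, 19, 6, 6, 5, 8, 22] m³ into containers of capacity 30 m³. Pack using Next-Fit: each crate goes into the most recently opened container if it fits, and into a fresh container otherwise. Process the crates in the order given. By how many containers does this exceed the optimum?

0

Next-Fit: [6,17] [8,19] [6,6,5,8] [22] → 4 containers.
Total size 97 m³; any packing needs at least ⌈97/30⌉ = 4 containers.
So 4 is already optimal.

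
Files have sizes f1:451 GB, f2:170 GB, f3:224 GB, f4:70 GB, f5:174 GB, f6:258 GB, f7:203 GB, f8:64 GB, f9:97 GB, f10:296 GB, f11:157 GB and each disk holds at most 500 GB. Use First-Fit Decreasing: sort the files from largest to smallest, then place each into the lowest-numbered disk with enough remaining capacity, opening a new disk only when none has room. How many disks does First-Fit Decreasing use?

5

Sorted descending: 451, 296, 258, 224, 203, 174, 170, 157, 97, 70, 64.
451 GB → disk 1 (remaining 49 GB)
296 GB → disk 2 (remaining 204 GB)
258 GB → disk 3 (remaining 242 GB)
224 GB → disk 3 (remaining 18 GB)
203 GB → disk 2 (remaining 1 GB)
174 GB → disk 4 (remaining 326 GB)
170 GB → disk 4 (remaining 156 GB)
157 GB → disk 5 (remaining 343 GB)
97 GB → disk 4 (remaining 59 GB)
70 GB → disk 5 (remaining 273 GB)
64 GB → disk 5 (remaining 209 GB)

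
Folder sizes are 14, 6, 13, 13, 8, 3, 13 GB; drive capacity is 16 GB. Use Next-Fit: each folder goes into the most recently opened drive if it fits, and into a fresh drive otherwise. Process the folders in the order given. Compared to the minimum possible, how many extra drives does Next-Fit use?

Next-Fit: [14] [6] [13] [13] [8,3] [13] → 6 drives.
Total size 70 GB; any packing needs at least ⌈70/16⌉ = 5 drives.
An optimal packing achieves that bound: [14] [13,3] [13] [13] [8,6] → 5 drives.
Excess: 6 − 5 = 1.

1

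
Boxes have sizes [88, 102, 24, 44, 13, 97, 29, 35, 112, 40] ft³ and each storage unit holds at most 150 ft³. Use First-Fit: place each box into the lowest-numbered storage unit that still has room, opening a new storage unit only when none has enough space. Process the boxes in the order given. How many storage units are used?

5

Put 88 ft³ in storage unit 1; 62 ft³ remain.
Put 102 ft³ in storage unit 2; 48 ft³ remain.
Put 24 ft³ in storage unit 1; 38 ft³ remain.
Put 44 ft³ in storage unit 2; 4 ft³ remain.
Put 13 ft³ in storage unit 1; 25 ft³ remain.
Put 97 ft³ in storage unit 3; 53 ft³ remain.
Put 29 ft³ in storage unit 3; 24 ft³ remain.
Put 35 ft³ in storage unit 4; 115 ft³ remain.
Put 112 ft³ in storage unit 4; 3 ft³ remain.
Put 40 ft³ in storage unit 5; 110 ft³ remain.
Final storage units: [88,24,13] [102,44] [97,29] [35,112] [40].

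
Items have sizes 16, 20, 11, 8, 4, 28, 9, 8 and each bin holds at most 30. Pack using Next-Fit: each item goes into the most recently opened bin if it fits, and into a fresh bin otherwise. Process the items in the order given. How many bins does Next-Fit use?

16 → bin 1 (remaining 14)
20 → bin 2 (remaining 10)
11 → bin 3 (remaining 19)
8 → bin 3 (remaining 11)
4 → bin 3 (remaining 7)
28 → bin 4 (remaining 2)
9 → bin 5 (remaining 21)
8 → bin 5 (remaining 13)
Final bins: [16] [20] [11,8,4] [28] [9,8].

5 bins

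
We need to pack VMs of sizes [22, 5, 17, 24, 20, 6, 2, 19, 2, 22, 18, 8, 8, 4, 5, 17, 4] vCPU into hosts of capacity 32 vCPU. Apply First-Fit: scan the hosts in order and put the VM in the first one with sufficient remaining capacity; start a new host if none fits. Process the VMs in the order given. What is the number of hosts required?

host 1: place 22 vCPU, 10 vCPU left
host 1: place 5 vCPU, 5 vCPU left
host 2: place 17 vCPU, 15 vCPU left
host 3: place 24 vCPU, 8 vCPU left
host 4: place 20 vCPU, 12 vCPU left
host 2: place 6 vCPU, 9 vCPU left
host 1: place 2 vCPU, 3 vCPU left
host 5: place 19 vCPU, 13 vCPU left
host 1: place 2 vCPU, 1 vCPU left
host 6: place 22 vCPU, 10 vCPU left
host 7: place 18 vCPU, 14 vCPU left
host 2: place 8 vCPU, 1 vCPU left
host 3: place 8 vCPU, 0 vCPU left
host 4: place 4 vCPU, 8 vCPU left
host 4: place 5 vCPU, 3 vCPU left
host 8: place 17 vCPU, 15 vCPU left
host 5: place 4 vCPU, 9 vCPU left

8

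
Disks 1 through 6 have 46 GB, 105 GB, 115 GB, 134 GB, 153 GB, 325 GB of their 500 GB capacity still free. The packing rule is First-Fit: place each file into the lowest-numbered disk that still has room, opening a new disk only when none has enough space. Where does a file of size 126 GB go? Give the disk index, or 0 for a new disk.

4

Disks with room: disk 4 (134 GB), disk 5 (153 GB), disk 6 (325 GB).
The first with room is disk 4.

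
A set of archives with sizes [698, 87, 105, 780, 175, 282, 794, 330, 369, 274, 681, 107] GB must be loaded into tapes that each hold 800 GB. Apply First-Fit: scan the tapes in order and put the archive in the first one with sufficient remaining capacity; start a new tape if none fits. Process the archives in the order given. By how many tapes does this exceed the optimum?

1

First-Fit: [698,87] [105,175,282,107] [780] [794] [330,369] [274] [681] → 7 tapes.
Total size 4682 GB; any packing needs at least ⌈4682/800⌉ = 6 tapes.
An optimal packing achieves that bound: [794] [780] [698,87] [681,107] [369,282,105] [330,274,175] → 6 tapes.
Excess: 7 − 6 = 1.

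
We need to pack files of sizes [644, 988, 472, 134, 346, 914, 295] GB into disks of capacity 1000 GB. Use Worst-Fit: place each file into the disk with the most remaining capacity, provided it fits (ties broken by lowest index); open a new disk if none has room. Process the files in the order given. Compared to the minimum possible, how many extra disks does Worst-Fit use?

Worst-Fit: [644,295] [988] [472,134,346] [914] → 4 disks.
Total size 3793 GB; any packing needs at least ⌈3793/1000⌉ = 4 disks.
So 4 is already optimal.

0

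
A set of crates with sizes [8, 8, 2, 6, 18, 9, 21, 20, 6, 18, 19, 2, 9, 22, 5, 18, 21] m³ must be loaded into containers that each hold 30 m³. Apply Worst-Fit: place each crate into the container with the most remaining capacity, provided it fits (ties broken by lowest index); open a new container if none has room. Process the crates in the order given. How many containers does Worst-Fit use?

8 m³ → container 1 (remaining 22 m³)
8 m³ → container 1 (remaining 14 m³)
2 m³ → container 1 (remaining 12 m³)
6 m³ → container 1 (remaining 6 m³)
18 m³ → container 2 (remaining 12 m³)
9 m³ → container 2 (remaining 3 m³)
21 m³ → container 3 (remaining 9 m³)
20 m³ → container 4 (remaining 10 m³)
6 m³ → container 4 (remaining 4 m³)
18 m³ → container 5 (remaining 12 m³)
19 m³ → container 6 (remaining 11 m³)
2 m³ → container 5 (remaining 10 m³)
9 m³ → container 6 (remaining 2 m³)
22 m³ → container 7 (remaining 8 m³)
5 m³ → container 5 (remaining 5 m³)
18 m³ → container 8 (remaining 12 m³)
21 m³ → container 9 (remaining 9 m³)

9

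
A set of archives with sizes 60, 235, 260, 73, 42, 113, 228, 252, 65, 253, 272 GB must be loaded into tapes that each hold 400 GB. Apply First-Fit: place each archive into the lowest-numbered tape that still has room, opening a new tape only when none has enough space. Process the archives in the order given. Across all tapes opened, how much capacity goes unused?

547

60 GB → tape 1 (remaining 340 GB)
235 GB → tape 1 (remaining 105 GB)
260 GB → tape 2 (remaining 140 GB)
73 GB → tape 1 (remaining 32 GB)
42 GB → tape 2 (remaining 98 GB)
113 GB → tape 3 (remaining 287 GB)
228 GB → tape 3 (remaining 59 GB)
252 GB → tape 4 (remaining 148 GB)
65 GB → tape 2 (remaining 33 GB)
253 GB → tape 5 (remaining 147 GB)
272 GB → tape 6 (remaining 128 GB)
6 tapes × 400 GB = 2400 GB; used 1853 GB; unused 547 GB.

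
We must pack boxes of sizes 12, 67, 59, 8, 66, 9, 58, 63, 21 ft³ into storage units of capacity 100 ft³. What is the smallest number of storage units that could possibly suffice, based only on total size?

Total size = 12 + 67 + 59 + 8 + 66 + 9 + 58 + 63 + 21 = 363 ft³.
⌈363 / 100⌉ = 4.

4 storage units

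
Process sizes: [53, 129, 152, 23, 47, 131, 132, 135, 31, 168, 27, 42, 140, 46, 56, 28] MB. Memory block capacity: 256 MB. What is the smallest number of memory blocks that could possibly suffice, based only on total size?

6 memory blocks

Total size = 53 + 129 + 152 + 23 + 47 + 131 + 132 + 135 + 31 + 168 + 27 + 42 + 140 + 46 + 56 + 28 = 1340 MB.
⌈1340 / 256⌉ = 6.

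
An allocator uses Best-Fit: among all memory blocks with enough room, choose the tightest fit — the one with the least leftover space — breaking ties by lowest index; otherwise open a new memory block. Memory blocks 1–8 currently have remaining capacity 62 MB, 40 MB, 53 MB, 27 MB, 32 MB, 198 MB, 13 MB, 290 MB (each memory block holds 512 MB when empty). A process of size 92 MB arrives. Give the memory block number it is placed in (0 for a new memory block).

Memory blocks with room: memory block 6 (198 MB), memory block 8 (290 MB).
Tightest fit is memory block 6 with 198 MB free.

6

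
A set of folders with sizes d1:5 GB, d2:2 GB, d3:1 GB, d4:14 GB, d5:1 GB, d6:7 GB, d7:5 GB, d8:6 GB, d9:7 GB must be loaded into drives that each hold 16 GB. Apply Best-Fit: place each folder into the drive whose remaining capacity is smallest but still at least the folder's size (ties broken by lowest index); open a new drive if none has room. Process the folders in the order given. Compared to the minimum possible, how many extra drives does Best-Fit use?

1

Best-Fit: [5,2,1,7] [14,1] [5,6] [7] → 4 drives.
Total size 48 GB; any packing needs at least ⌈48/16⌉ = 3 drives.
An optimal packing achieves that bound: [14,2] [7,7,1,1] [6,5,5] → 3 drives.
Excess: 4 − 3 = 1.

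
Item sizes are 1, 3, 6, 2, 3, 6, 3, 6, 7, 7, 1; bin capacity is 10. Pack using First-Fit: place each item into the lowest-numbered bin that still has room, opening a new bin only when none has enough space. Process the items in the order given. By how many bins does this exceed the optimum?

First-Fit: [1,3,6] [2,3,3,1] [6] [6] [7] [7] → 6 bins.
Total size 45; any packing needs at least ⌈45/10⌉ = 5 bins.
An optimal packing achieves that bound: [7,3] [7,3] [6,3,1] [6,2,1] [6] → 5 bins.
Excess: 6 − 5 = 1.

1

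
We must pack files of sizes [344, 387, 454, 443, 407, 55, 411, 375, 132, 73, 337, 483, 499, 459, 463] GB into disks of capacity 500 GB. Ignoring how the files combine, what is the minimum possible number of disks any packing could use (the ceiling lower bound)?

11

Total size = 344 + 387 + 454 + 443 + 407 + 55 + 411 + 375 + 132 + 73 + 337 + 483 + 499 + 459 + 463 = 5322 GB.
⌈5322 / 500⌉ = 11.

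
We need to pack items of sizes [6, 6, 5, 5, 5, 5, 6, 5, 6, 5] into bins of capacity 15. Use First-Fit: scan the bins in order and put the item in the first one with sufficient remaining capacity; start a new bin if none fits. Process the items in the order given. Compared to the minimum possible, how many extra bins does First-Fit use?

1

First-Fit: [6,6] [5,5,5] [5,6] [5,6] [5] → 5 bins.
Total size 54; any packing needs at least ⌈54/15⌉ = 4 bins.
An optimal packing achieves that bound: [6,6] [6,6] [5,5,5] [5,5,5] → 4 bins.
Excess: 5 − 4 = 1.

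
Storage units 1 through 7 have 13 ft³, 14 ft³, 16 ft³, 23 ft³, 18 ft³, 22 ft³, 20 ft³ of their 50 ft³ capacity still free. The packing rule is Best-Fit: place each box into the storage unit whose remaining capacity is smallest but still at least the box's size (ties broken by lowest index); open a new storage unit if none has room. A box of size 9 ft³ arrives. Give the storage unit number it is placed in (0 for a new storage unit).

1

Storage units with room: storage unit 1 (13 ft³), storage unit 2 (14 ft³), storage unit 3 (16 ft³), storage unit 4 (23 ft³), storage unit 5 (18 ft³), storage unit 6 (22 ft³), storage unit 7 (20 ft³).
Tightest fit is storage unit 1 with 13 ft³ free.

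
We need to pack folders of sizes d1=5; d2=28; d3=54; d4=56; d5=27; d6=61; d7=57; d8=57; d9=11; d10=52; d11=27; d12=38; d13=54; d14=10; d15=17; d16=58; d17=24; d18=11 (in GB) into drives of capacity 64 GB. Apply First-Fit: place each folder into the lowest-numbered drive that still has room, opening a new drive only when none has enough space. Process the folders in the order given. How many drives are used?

d1 (5 GB) → drive 1 (remaining 59 GB)
d2 (28 GB) → drive 1 (remaining 31 GB)
d3 (54 GB) → drive 2 (remaining 10 GB)
d4 (56 GB) → drive 3 (remaining 8 GB)
d5 (27 GB) → drive 1 (remaining 4 GB)
d6 (61 GB) → drive 4 (remaining 3 GB)
d7 (57 GB) → drive 5 (remaining 7 GB)
d8 (57 GB) → drive 6 (remaining 7 GB)
d9 (11 GB) → drive 7 (remaining 53 GB)
d10 (52 GB) → drive 7 (remaining 1 GB)
d11 (27 GB) → drive 8 (remaining 37 GB)
d12 (38 GB) → drive 9 (remaining 26 GB)
d13 (54 GB) → drive 10 (remaining 10 GB)
d14 (10 GB) → drive 2 (remaining 0 GB)
d15 (17 GB) → drive 8 (remaining 20 GB)
d16 (58 GB) → drive 11 (remaining 6 GB)
d17 (24 GB) → drive 9 (remaining 2 GB)
d18 (11 GB) → drive 8 (remaining 9 GB)

11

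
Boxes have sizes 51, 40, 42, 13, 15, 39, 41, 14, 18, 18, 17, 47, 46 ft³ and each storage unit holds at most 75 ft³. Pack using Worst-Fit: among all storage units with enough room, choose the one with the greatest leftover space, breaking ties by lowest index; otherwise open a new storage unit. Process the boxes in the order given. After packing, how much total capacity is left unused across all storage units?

storage unit 1: place 51 ft³, 24 ft³ left
storage unit 2: place 40 ft³, 35 ft³ left
storage unit 3: place 42 ft³, 33 ft³ left
storage unit 2: place 13 ft³, 22 ft³ left
storage unit 3: place 15 ft³, 18 ft³ left
storage unit 4: place 39 ft³, 36 ft³ left
storage unit 5: place 41 ft³, 34 ft³ left
storage unit 4: place 14 ft³, 22 ft³ left
storage unit 5: place 18 ft³, 16 ft³ left
storage unit 1: place 18 ft³, 6 ft³ left
storage unit 2: place 17 ft³, 5 ft³ left
storage unit 6: place 47 ft³, 28 ft³ left
storage unit 7: place 46 ft³, 29 ft³ left
7 storage units × 75 ft³ = 525 ft³; used 401 ft³; unused 124 ft³.

124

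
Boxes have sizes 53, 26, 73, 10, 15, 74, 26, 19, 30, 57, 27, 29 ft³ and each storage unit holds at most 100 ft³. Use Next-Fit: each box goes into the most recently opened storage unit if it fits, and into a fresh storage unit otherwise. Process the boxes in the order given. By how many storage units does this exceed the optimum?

Next-Fit: [53,26] [73,10,15] [74,26] [19,30] [57,27] [29] → 6 storage units.
Total size 439 ft³; any packing needs at least ⌈439/100⌉ = 5 storage units.
An optimal packing achieves that bound: [74,26] [73,27] [57,30,10] [53,29,15] [26,19] → 5 storage units.
Excess: 6 − 5 = 1.

1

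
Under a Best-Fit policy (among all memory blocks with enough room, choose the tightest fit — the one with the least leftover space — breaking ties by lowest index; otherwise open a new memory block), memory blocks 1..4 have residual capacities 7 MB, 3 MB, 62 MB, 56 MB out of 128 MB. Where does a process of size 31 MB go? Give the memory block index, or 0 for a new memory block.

Memory blocks with room: memory block 3 (62 MB), memory block 4 (56 MB).
Tightest fit is memory block 4 with 56 MB free.

4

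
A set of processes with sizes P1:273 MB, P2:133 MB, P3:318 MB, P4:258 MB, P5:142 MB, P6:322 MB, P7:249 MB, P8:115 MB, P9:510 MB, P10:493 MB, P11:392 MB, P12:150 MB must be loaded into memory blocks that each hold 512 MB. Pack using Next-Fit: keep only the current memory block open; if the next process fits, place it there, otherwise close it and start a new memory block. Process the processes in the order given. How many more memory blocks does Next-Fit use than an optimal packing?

2

Next-Fit: [273,133] [318] [258,142] [322] [249,115] [510] [493] [392] [150] → 9 memory blocks.
Total size 3355 MB; any packing needs at least ⌈3355/512⌉ = 7 memory blocks.
An optimal packing achieves that bound: [510] [493] [392,115] [322,150] [318,142] [273,133] [258,249] → 7 memory blocks.
Excess: 9 − 7 = 2.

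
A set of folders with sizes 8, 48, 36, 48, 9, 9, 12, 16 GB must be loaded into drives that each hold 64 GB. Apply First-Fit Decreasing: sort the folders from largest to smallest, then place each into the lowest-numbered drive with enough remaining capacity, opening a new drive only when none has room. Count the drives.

3 drives

Sorted descending: 48, 48, 36, 16, 12, 9, 9, 8.
drive 1: place 48 GB, 16 GB left
drive 2: place 48 GB, 16 GB left
drive 3: place 36 GB, 28 GB left
drive 1: place 16 GB, 0 GB left
drive 2: place 12 GB, 4 GB left
drive 3: place 9 GB, 19 GB left
drive 3: place 9 GB, 10 GB left
drive 3: place 8 GB, 2 GB left
Final drives: [48,16] [48,12] [36,9,9,8].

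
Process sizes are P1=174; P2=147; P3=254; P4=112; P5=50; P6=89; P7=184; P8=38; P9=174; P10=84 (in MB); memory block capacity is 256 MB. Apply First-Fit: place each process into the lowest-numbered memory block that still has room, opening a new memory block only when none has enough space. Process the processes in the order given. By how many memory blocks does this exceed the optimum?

0

First-Fit: [174,50] [147,89] [254] [112,38,84] [184] [174] → 6 memory blocks.
Total size 1306 MB; any packing needs at least ⌈1306/256⌉ = 6 memory blocks.
So 6 is already optimal.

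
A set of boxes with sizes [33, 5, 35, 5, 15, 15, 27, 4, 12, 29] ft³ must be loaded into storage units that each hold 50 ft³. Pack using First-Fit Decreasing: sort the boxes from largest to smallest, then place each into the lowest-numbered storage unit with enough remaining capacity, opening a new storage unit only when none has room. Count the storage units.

4

Sorted descending: 35, 33, 29, 27, 15, 15, 12, 5, 5, 4.
Put 35 ft³ in storage unit 1; 15 ft³ remain.
Put 33 ft³ in storage unit 2; 17 ft³ remain.
Put 29 ft³ in storage unit 3; 21 ft³ remain.
Put 27 ft³ in storage unit 4; 23 ft³ remain.
Put 15 ft³ in storage unit 1; 0 ft³ remain.
Put 15 ft³ in storage unit 2; 2 ft³ remain.
Put 12 ft³ in storage unit 3; 9 ft³ remain.
Put 5 ft³ in storage unit 3; 4 ft³ remain.
Put 5 ft³ in storage unit 4; 18 ft³ remain.
Put 4 ft³ in storage unit 3; 0 ft³ remain.
Final storage units: [35,15] [33,15] [29,12,5,4] [27,5].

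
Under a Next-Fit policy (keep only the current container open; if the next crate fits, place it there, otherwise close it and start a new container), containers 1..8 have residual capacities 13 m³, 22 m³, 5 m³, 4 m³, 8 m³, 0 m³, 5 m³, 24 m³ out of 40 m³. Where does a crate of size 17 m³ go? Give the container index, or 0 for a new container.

Next-Fit only looks at container 8, which has 24 m³ free.
17 m³ fits there.

8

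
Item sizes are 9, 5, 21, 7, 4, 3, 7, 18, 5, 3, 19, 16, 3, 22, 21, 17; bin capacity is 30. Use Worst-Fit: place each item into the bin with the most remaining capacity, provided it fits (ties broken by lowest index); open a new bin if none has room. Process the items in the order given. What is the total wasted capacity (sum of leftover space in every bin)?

9 → bin 1 (remaining 21)
5 → bin 1 (remaining 16)
21 → bin 2 (remaining 9)
7 → bin 1 (remaining 9)
4 → bin 1 (remaining 5)
3 → bin 2 (remaining 6)
7 → bin 3 (remaining 23)
18 → bin 3 (remaining 5)
5 → bin 2 (remaining 1)
3 → bin 1 (remaining 2)
19 → bin 4 (remaining 11)
16 → bin 5 (remaining 14)
3 → bin 5 (remaining 11)
22 → bin 6 (remaining 8)
21 → bin 7 (remaining 9)
17 → bin 8 (remaining 13)
8 bins × 30 = 240; used 180; unused 60.

60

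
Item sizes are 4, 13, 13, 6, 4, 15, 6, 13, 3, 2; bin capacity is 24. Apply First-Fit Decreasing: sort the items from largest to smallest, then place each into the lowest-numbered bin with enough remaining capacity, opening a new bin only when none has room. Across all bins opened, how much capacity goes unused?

Sorted descending: 15, 13, 13, 13, 6, 6, 4, 4, 3, 2.
bin 1: place 15, 9 left
bin 2: place 13, 11 left
bin 3: place 13, 11 left
bin 4: place 13, 11 left
bin 1: place 6, 3 left
bin 2: place 6, 5 left
bin 2: place 4, 1 left
bin 3: place 4, 7 left
bin 1: place 3, 0 left
bin 3: place 2, 5 left
4 bins × 24 = 96; used 79; unused 17.

17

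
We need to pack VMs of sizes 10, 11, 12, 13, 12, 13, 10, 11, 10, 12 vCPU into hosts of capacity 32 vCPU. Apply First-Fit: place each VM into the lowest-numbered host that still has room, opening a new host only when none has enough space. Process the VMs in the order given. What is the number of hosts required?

10 vCPU → host 1 (remaining 22 vCPU)
11 vCPU → host 1 (remaining 11 vCPU)
12 vCPU → host 2 (remaining 20 vCPU)
13 vCPU → host 2 (remaining 7 vCPU)
12 vCPU → host 3 (remaining 20 vCPU)
13 vCPU → host 3 (remaining 7 vCPU)
10 vCPU → host 1 (remaining 1 vCPU)
11 vCPU → host 4 (remaining 21 vCPU)
10 vCPU → host 4 (remaining 11 vCPU)
12 vCPU → host 5 (remaining 20 vCPU)
Final hosts: [10,11,10] [12,13] [12,13] [11,10] [12].

5 hosts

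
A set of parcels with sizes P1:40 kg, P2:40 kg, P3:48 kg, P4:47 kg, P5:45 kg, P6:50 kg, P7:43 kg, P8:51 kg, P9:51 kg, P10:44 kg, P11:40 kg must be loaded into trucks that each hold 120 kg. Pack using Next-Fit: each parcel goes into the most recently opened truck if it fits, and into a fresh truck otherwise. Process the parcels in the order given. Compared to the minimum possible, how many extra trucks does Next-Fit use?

1

Next-Fit: [40,40] [48,47] [45,50] [43,51] [51,44] [40] → 6 trucks.
Total size 499 kg; any packing needs at least ⌈499/120⌉ = 5 trucks.
An optimal packing achieves that bound: [51,51] [50,48] [47,45] [44,43] [40,40,40] → 5 trucks.
Excess: 6 − 5 = 1.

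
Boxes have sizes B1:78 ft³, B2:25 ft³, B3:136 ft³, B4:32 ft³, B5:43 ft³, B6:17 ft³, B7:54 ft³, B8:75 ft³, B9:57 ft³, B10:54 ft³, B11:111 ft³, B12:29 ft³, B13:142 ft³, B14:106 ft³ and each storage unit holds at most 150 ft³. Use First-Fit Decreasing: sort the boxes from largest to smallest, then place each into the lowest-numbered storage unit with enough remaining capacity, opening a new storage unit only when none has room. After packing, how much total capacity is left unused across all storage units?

Sorted descending: 142, 136, 111, 106, 78, 75, 57, 54, 54, 43, 32, 29, 25, 17.
142 ft³ → storage unit 1 (remaining 8 ft³)
136 ft³ → storage unit 2 (remaining 14 ft³)
111 ft³ → storage unit 3 (remaining 39 ft³)
106 ft³ → storage unit 4 (remaining 44 ft³)
78 ft³ → storage unit 5 (remaining 72 ft³)
75 ft³ → storage unit 6 (remaining 75 ft³)
57 ft³ → storage unit 5 (remaining 15 ft³)
54 ft³ → storage unit 6 (remaining 21 ft³)
54 ft³ → storage unit 7 (remaining 96 ft³)
43 ft³ → storage unit 4 (remaining 1 ft³)
32 ft³ → storage unit 3 (remaining 7 ft³)
29 ft³ → storage unit 7 (remaining 67 ft³)
25 ft³ → storage unit 7 (remaining 42 ft³)
17 ft³ → storage unit 6 (remaining 4 ft³)
7 storage units × 150 ft³ = 1050 ft³; used 959 ft³; unused 91 ft³.

91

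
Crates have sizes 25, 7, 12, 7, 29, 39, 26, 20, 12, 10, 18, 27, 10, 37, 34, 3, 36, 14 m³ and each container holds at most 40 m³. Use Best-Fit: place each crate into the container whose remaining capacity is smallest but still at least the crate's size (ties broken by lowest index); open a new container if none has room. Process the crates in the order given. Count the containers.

10

container 1: place 25 m³, 15 m³ left
container 1: place 7 m³, 8 m³ left
container 2: place 12 m³, 28 m³ left
container 1: place 7 m³, 1 m³ left
container 3: place 29 m³, 11 m³ left
container 4: place 39 m³, 1 m³ left
container 2: place 26 m³, 2 m³ left
container 5: place 20 m³, 20 m³ left
container 5: place 12 m³, 8 m³ left
container 3: place 10 m³, 1 m³ left
container 6: place 18 m³, 22 m³ left
container 7: place 27 m³, 13 m³ left
container 7: place 10 m³, 3 m³ left
container 8: place 37 m³, 3 m³ left
container 9: place 34 m³, 6 m³ left
container 7: place 3 m³, 0 m³ left
container 10: place 36 m³, 4 m³ left
container 6: place 14 m³, 8 m³ left
Final containers: [25,7,7] [12,26] [29,10] [39] [20,12] [18,14] [27,10,3] [37] [34] [36].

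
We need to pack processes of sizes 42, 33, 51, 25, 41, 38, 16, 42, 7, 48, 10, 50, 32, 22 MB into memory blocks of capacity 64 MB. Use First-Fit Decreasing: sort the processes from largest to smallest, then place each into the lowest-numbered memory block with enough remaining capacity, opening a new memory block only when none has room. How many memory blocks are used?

Sorted descending: 51, 50, 48, 42, 42, 41, 38, 33, 32, 25, 22, 16, 10, 7.
51 MB → memory block 1 (remaining 13 MB)
50 MB → memory block 2 (remaining 14 MB)
48 MB → memory block 3 (remaining 16 MB)
42 MB → memory block 4 (remaining 22 MB)
42 MB → memory block 5 (remaining 22 MB)
41 MB → memory block 6 (remaining 23 MB)
38 MB → memory block 7 (remaining 26 MB)
33 MB → memory block 8 (remaining 31 MB)
32 MB → memory block 9 (remaining 32 MB)
25 MB → memory block 7 (remaining 1 MB)
22 MB → memory block 4 (remaining 0 MB)
16 MB → memory block 3 (remaining 0 MB)
10 MB → memory block 1 (remaining 3 MB)
7 MB → memory block 2 (remaining 7 MB)
Final memory blocks: [51,10] [50,7] [48,16] [42,22] [42] [41] [38,25] [33] [32].

9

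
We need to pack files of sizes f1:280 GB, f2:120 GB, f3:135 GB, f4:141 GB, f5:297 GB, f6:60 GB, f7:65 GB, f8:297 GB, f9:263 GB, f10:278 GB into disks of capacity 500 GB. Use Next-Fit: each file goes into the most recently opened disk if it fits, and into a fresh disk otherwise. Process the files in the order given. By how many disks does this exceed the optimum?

1

Next-Fit: [280,120] [135,141] [297,60,65] [297] [263] [278] → 6 disks.
5 files exceed 250 GB (half the capacity), and no two of those can share a disk, so at least 5 disks are needed.
An optimal packing achieves that bound: [297,141,60] [297,135,65] [280,120] [278] [263] → 5 disks.
Excess: 6 − 5 = 1.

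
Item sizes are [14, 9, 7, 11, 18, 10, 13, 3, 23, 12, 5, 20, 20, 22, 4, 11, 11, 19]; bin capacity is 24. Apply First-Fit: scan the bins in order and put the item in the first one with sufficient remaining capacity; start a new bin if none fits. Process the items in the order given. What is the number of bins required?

bin 1: place 14, 10 left
bin 1: place 9, 1 left
bin 2: place 7, 17 left
bin 2: place 11, 6 left
bin 3: place 18, 6 left
bin 4: place 10, 14 left
bin 4: place 13, 1 left
bin 2: place 3, 3 left
bin 5: place 23, 1 left
bin 6: place 12, 12 left
bin 3: place 5, 1 left
bin 7: place 20, 4 left
bin 8: place 20, 4 left
bin 9: place 22, 2 left
bin 6: place 4, 8 left
bin 10: place 11, 13 left
bin 10: place 11, 2 left
bin 11: place 19, 5 left
Final bins: [14,9] [7,11,3] [18,5] [10,13] [23] [12,4] [20] [20] [22] [11,11] [19].

11 bins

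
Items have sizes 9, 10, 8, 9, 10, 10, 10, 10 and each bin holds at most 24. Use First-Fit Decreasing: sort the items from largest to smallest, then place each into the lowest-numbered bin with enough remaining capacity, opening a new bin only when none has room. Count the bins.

4

Sorted descending: 10, 10, 10, 10, 10, 9, 9, 8.
10 → bin 1 (remaining 14)
10 → bin 1 (remaining 4)
10 → bin 2 (remaining 14)
10 → bin 2 (remaining 4)
10 → bin 3 (remaining 14)
9 → bin 3 (remaining 5)
9 → bin 4 (remaining 15)
8 → bin 4 (remaining 7)
Final bins: [10,10] [10,10] [10,9] [9,8].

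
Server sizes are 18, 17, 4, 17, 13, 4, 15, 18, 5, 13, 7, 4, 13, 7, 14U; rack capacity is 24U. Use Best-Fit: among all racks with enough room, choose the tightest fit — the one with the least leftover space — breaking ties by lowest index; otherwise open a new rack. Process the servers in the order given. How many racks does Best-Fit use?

rack 1: place 18U, 6U left
rack 2: place 17U, 7U left
rack 1: place 4U, 2U left
rack 3: place 17U, 7U left
rack 4: place 13U, 11U left
rack 2: place 4U, 3U left
rack 5: place 15U, 9U left
rack 6: place 18U, 6U left
rack 6: place 5U, 1U left
rack 7: place 13U, 11U left
rack 3: place 7U, 0U left
rack 5: place 4U, 5U left
rack 8: place 13U, 11U left
rack 4: place 7U, 4U left
rack 9: place 14U, 10U left
Final racks: [18,4] [17,4] [17,7] [13,7] [15,4] [18,5] [13] [13] [14].

9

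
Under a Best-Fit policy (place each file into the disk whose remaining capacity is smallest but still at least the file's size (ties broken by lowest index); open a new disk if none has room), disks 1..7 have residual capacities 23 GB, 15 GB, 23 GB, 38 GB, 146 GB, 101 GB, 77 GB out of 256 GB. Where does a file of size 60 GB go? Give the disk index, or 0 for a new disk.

Disks with room: disk 5 (146 GB), disk 6 (101 GB), disk 7 (77 GB).
Tightest fit is disk 7 with 77 GB free.

7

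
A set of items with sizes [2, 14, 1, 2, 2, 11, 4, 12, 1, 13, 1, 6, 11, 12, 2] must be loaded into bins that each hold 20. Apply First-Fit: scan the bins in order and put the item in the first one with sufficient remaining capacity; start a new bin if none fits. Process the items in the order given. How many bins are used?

6

2 → bin 1 (remaining 18)
14 → bin 1 (remaining 4)
1 → bin 1 (remaining 3)
2 → bin 1 (remaining 1)
2 → bin 2 (remaining 18)
11 → bin 2 (remaining 7)
4 → bin 2 (remaining 3)
12 → bin 3 (remaining 8)
1 → bin 1 (remaining 0)
13 → bin 4 (remaining 7)
1 → bin 2 (remaining 2)
6 → bin 3 (remaining 2)
11 → bin 5 (remaining 9)
12 → bin 6 (remaining 8)
2 → bin 2 (remaining 0)
Final bins: [2,14,1,2,1] [2,11,4,1,2] [12,6] [13] [11] [12].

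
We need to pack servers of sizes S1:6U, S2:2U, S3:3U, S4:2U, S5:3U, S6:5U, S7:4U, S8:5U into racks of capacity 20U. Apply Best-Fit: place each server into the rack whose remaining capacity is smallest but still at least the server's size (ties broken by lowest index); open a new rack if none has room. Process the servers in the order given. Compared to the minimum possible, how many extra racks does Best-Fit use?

Best-Fit: [6,2,3,2,3,4] [5,5] → 2 racks.
Total size 30U; any packing needs at least ⌈30/20⌉ = 2 racks.
So 2 is already optimal.

0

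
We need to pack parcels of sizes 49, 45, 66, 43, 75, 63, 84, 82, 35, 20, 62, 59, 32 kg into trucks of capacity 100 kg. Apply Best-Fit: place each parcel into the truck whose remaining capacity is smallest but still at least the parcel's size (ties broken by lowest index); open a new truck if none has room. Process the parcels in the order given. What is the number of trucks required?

Put 49 kg in truck 1; 51 kg remain.
Put 45 kg in truck 1; 6 kg remain.
Put 66 kg in truck 2; 34 kg remain.
Put 43 kg in truck 3; 57 kg remain.
Put 75 kg in truck 4; 25 kg remain.
Put 63 kg in truck 5; 37 kg remain.
Put 84 kg in truck 6; 16 kg remain.
Put 82 kg in truck 7; 18 kg remain.
Put 35 kg in truck 5; 2 kg remain.
Put 20 kg in truck 4; 5 kg remain.
Put 62 kg in truck 8; 38 kg remain.
Put 59 kg in truck 9; 41 kg remain.
Put 32 kg in truck 2; 2 kg remain.
Final trucks: [49,45] [66,32] [43] [75,20] [63,35] [84] [82] [62] [59].

9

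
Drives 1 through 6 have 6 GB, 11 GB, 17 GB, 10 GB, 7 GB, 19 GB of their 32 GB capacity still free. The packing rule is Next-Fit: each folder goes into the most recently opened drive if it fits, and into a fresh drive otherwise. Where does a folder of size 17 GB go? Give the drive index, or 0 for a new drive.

6

Next-Fit only looks at drive 6, which has 19 GB free.
17 GB fits there.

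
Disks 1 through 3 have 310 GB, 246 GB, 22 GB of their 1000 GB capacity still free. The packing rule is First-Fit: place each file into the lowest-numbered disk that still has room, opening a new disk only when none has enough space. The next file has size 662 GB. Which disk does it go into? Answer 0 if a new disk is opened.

No disk has ≥ 662 GB free, so a new disk is opened.

0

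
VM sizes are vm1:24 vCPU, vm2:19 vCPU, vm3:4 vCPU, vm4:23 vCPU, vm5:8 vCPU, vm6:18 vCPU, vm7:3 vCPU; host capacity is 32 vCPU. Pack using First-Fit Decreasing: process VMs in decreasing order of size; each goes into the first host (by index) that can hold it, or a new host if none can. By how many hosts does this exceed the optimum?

First-Fit Decreasing: [24,8] [23,4,3] [19] [18] → 4 hosts.
Total size 99 vCPU; any packing needs at least ⌈99/32⌉ = 4 hosts.
So 4 is already optimal.

0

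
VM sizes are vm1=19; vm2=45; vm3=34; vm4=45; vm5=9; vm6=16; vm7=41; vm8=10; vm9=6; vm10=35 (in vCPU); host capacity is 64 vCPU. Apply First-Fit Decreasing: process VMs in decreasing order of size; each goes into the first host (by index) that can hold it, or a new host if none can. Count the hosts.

5

Sorted descending: 45, 45, 41, 35, 34, 19, 16, 10, 9, 6.
45 vCPU → host 1 (remaining 19 vCPU)
45 vCPU → host 2 (remaining 19 vCPU)
41 vCPU → host 3 (remaining 23 vCPU)
35 vCPU → host 4 (remaining 29 vCPU)
34 vCPU → host 5 (remaining 30 vCPU)
19 vCPU → host 1 (remaining 0 vCPU)
16 vCPU → host 2 (remaining 3 vCPU)
10 vCPU → host 3 (remaining 13 vCPU)
9 vCPU → host 3 (remaining 4 vCPU)
6 vCPU → host 4 (remaining 23 vCPU)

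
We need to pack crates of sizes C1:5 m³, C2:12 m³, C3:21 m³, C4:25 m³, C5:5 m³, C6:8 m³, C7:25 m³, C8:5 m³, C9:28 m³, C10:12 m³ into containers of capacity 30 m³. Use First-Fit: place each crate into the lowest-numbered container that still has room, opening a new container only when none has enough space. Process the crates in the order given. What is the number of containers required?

6 containers

container 1: place C1 (5 m³), 25 m³ left
container 1: place C2 (12 m³), 13 m³ left
container 2: place C3 (21 m³), 9 m³ left
container 3: place C4 (25 m³), 5 m³ left
container 1: place C5 (5 m³), 8 m³ left
container 1: place C6 (8 m³), 0 m³ left
container 4: place C7 (25 m³), 5 m³ left
container 2: place C8 (5 m³), 4 m³ left
container 5: place C9 (28 m³), 2 m³ left
container 6: place C10 (12 m³), 18 m³ left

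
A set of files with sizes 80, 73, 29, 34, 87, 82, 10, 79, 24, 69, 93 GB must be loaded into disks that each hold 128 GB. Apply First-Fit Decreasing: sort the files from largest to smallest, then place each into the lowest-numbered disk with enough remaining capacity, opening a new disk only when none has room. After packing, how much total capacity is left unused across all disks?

236

Sorted descending: 93, 87, 82, 80, 79, 73, 69, 34, 29, 24, 10.
Put 93 GB in disk 1; 35 GB remain.
Put 87 GB in disk 2; 41 GB remain.
Put 82 GB in disk 3; 46 GB remain.
Put 80 GB in disk 4; 48 GB remain.
Put 79 GB in disk 5; 49 GB remain.
Put 73 GB in disk 6; 55 GB remain.
Put 69 GB in disk 7; 59 GB remain.
Put 34 GB in disk 1; 1 GB remain.
Put 29 GB in disk 2; 12 GB remain.
Put 24 GB in disk 3; 22 GB remain.
Put 10 GB in disk 2; 2 GB remain.
7 disks × 128 GB = 896 GB; used 660 GB; unused 236 GB.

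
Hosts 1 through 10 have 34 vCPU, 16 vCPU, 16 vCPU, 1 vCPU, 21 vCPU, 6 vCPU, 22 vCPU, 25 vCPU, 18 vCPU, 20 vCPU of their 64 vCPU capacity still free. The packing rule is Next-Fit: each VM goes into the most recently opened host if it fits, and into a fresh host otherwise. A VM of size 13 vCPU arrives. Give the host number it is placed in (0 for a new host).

Next-Fit only looks at host 10, which has 20 vCPU free.
13 vCPU fits there.

10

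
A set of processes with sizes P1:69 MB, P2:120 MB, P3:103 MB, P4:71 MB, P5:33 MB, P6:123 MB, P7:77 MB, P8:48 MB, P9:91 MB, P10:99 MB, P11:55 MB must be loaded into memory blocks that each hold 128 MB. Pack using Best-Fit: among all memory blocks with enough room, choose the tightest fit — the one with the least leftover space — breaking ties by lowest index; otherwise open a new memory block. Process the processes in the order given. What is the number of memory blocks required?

P1 (69 MB) → memory block 1 (remaining 59 MB)
P2 (120 MB) → memory block 2 (remaining 8 MB)
P3 (103 MB) → memory block 3 (remaining 25 MB)
P4 (71 MB) → memory block 4 (remaining 57 MB)
P5 (33 MB) → memory block 4 (remaining 24 MB)
P6 (123 MB) → memory block 5 (remaining 5 MB)
P7 (77 MB) → memory block 6 (remaining 51 MB)
P8 (48 MB) → memory block 6 (remaining 3 MB)
P9 (91 MB) → memory block 7 (remaining 37 MB)
P10 (99 MB) → memory block 8 (remaining 29 MB)
P11 (55 MB) → memory block 1 (remaining 4 MB)

8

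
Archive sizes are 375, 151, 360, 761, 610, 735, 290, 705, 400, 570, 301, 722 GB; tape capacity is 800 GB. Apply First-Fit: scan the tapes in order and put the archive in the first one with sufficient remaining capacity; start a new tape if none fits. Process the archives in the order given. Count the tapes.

9

tape 1: place 375 GB, 425 GB left
tape 1: place 151 GB, 274 GB left
tape 2: place 360 GB, 440 GB left
tape 3: place 761 GB, 39 GB left
tape 4: place 610 GB, 190 GB left
tape 5: place 735 GB, 65 GB left
tape 2: place 290 GB, 150 GB left
tape 6: place 705 GB, 95 GB left
tape 7: place 400 GB, 400 GB left
tape 8: place 570 GB, 230 GB left
tape 7: place 301 GB, 99 GB left
tape 9: place 722 GB, 78 GB left
Final tapes: [375,151] [360,290] [761] [610] [735] [705] [400,301] [570] [722].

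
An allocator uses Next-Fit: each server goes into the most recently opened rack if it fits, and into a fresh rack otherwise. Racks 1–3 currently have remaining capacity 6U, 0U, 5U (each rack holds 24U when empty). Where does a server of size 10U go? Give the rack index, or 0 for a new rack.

0

Next-Fit only looks at rack 3, which has 5U free.
10U does not fit, so a new rack is opened.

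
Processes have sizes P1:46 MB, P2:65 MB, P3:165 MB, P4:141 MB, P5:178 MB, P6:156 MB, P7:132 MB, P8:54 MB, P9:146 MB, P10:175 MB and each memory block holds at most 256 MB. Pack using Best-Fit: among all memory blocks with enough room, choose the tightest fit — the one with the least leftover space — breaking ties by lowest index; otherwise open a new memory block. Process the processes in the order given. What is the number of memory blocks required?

P1 (46 MB) → memory block 1 (remaining 210 MB)
P2 (65 MB) → memory block 1 (remaining 145 MB)
P3 (165 MB) → memory block 2 (remaining 91 MB)
P4 (141 MB) → memory block 1 (remaining 4 MB)
P5 (178 MB) → memory block 3 (remaining 78 MB)
P6 (156 MB) → memory block 4 (remaining 100 MB)
P7 (132 MB) → memory block 5 (remaining 124 MB)
P8 (54 MB) → memory block 3 (remaining 24 MB)
P9 (146 MB) → memory block 6 (remaining 110 MB)
P10 (175 MB) → memory block 7 (remaining 81 MB)

7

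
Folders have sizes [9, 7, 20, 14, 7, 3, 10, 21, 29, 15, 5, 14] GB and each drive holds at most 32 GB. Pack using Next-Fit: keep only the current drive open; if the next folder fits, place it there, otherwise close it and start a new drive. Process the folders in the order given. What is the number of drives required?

7

drive 1: place 9 GB, 23 GB left
drive 1: place 7 GB, 16 GB left
drive 2: place 20 GB, 12 GB left
drive 3: place 14 GB, 18 GB left
drive 3: place 7 GB, 11 GB left
drive 3: place 3 GB, 8 GB left
drive 4: place 10 GB, 22 GB left
drive 4: place 21 GB, 1 GB left
drive 5: place 29 GB, 3 GB left
drive 6: place 15 GB, 17 GB left
drive 6: place 5 GB, 12 GB left
drive 7: place 14 GB, 18 GB left
Final drives: [9,7] [20] [14,7,3] [10,21] [29] [15,5] [14].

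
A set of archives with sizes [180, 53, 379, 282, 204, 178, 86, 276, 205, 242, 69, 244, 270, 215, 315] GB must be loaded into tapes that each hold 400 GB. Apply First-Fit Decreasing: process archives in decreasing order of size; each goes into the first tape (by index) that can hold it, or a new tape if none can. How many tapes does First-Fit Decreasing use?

10 tapes

Sorted descending: 379, 315, 282, 276, 270, 244, 242, 215, 205, 204, 180, 178, 86, 69, 53.
tape 1: place 379 GB, 21 GB left
tape 2: place 315 GB, 85 GB left
tape 3: place 282 GB, 118 GB left
tape 4: place 276 GB, 124 GB left
tape 5: place 270 GB, 130 GB left
tape 6: place 244 GB, 156 GB left
tape 7: place 242 GB, 158 GB left
tape 8: place 215 GB, 185 GB left
tape 9: place 205 GB, 195 GB left
tape 10: place 204 GB, 196 GB left
tape 8: place 180 GB, 5 GB left
tape 9: place 178 GB, 17 GB left
tape 3: place 86 GB, 32 GB left
tape 2: place 69 GB, 16 GB left
tape 4: place 53 GB, 71 GB left
Final tapes: [379] [315,69] [282,86] [276,53] [270] [244] [242] [215,180] [205,178] [204].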